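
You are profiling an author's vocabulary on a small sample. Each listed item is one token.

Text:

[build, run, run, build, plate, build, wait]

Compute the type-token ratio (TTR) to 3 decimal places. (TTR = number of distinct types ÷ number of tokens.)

N = 7 tokens, V = 4 types.
TTR = V / N = 4 / 7 = 0.571

0.571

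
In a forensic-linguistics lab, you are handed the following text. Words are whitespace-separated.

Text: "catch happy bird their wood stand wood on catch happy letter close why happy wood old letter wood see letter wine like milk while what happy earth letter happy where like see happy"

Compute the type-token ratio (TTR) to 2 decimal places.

0.58

N = 33 tokens, V = 19 types.
TTR = V / N = 19 / 33 = 0.58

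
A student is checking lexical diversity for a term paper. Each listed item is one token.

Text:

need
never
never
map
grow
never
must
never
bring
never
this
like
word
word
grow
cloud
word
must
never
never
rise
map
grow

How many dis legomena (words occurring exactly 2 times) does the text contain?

Frequencies: never:7, grow:3, word:3, map:2, must:2, need:1, bring:1, this:1, like:1, cloud:1, rise:1
Words with frequency 2: map, must

2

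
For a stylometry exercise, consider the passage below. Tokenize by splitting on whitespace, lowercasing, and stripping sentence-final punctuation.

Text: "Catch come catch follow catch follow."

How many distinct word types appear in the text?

3

Distinct types: {catch, come, follow}
V = 3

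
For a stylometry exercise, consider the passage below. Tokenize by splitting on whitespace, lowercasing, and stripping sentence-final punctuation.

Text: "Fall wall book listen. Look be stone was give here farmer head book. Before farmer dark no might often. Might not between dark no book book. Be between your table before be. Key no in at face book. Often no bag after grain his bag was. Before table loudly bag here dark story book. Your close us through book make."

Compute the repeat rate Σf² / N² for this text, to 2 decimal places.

0.04

Frequencies: book:7, no:4, be:3, before:3, dark:3, bag:3, was:2, here:2, farmer:2, might:2, often:2, between:2, your:2, table:2, fall:1, wall:1, listen:1, look:1, stone:1, give:1, … (15 more, each freq 1)
Σf² = 154; N² = 3600
Repeat rate = 154 / 3600 = 0.04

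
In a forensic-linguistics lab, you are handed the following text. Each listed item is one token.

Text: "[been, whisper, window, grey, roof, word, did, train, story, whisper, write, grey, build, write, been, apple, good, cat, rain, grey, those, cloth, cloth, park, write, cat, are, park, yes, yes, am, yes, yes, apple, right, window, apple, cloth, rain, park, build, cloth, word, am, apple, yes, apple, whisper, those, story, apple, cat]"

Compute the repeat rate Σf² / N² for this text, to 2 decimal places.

0.06

Frequencies: apple:6, yes:5, cloth:4, whisper:3, grey:3, write:3, cat:3, park:3, been:2, window:2, word:2, story:2, build:2, rain:2, those:2, am:2, roof:1, did:1, train:1, good:1, … (2 more, each freq 1)
Σf² = 160; N² = 2704
Repeat rate = 160 / 2704 = 0.06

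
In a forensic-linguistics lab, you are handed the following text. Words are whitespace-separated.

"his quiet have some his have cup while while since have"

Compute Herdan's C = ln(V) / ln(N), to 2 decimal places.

N = 11, V = 7.
ln(V) = 1.945910, ln(N) = 2.397895
C = 1.945910 / 2.397895 = 0.81

0.81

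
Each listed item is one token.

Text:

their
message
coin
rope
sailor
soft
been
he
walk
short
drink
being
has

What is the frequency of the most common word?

1

Frequencies: their:1, message:1, coin:1, rope:1, sailor:1, soft:1, been:1, he:1, walk:1, short:1, drink:1, being:1, has:1
Most common: 'their' with frequency 1.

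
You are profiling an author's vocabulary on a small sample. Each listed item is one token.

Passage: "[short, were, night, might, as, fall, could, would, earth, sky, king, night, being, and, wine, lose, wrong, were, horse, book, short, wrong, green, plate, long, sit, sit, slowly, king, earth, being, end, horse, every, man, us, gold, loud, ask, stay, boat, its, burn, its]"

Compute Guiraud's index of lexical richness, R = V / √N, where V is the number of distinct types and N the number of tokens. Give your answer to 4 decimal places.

5.1257

N = 44, V = 34.
√N = 6.633250
R = 34 / 6.633250 = 5.1257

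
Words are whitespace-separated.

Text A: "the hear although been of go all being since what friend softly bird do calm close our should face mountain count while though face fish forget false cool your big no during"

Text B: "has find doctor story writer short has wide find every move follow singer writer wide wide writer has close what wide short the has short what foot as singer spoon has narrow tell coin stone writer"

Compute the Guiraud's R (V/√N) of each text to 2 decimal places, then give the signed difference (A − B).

A: V=31, N=32, R=5.48
B: V=21, N=36, R=3.50
Difference = 5.48 − 3.50 = 1.98

1.98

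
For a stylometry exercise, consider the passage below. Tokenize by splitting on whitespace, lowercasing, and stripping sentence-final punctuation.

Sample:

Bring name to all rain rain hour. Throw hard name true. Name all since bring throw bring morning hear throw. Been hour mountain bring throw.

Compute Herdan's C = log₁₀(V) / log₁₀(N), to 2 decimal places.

0.82

N = 25, V = 14.
log₁₀(V) = 1.146128, log₁₀(N) = 1.397940
C = 1.146128 / 1.397940 = 0.82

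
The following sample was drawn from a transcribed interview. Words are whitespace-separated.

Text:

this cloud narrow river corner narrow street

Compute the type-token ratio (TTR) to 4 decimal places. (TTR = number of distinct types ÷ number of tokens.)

0.8571

N = 7 tokens, V = 6 types.
TTR = V / N = 6 / 7 = 0.8571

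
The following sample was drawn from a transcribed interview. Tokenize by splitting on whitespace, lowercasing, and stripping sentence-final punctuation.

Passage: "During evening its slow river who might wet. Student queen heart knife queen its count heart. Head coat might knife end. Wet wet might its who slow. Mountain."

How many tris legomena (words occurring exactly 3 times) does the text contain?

3

Frequencies: its:3, might:3, wet:3, slow:2, who:2, queen:2, heart:2, knife:2, during:1, evening:1, river:1, student:1, count:1, head:1, coat:1, end:1, mountain:1
Words with frequency 3: its, might, wet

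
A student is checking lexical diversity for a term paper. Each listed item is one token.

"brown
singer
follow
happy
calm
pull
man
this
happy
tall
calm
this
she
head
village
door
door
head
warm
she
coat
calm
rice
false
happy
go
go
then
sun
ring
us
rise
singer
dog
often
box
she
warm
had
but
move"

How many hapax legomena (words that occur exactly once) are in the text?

Frequencies: happy:3, calm:3, she:3, singer:2, this:2, head:2, door:2, warm:2, go:2, brown:1, follow:1, pull:1, man:1, tall:1, village:1, coat:1, rice:1, false:1, then:1, sun:1, … (9 more, each freq 1)
Hapax (freq=1): box, brown, but, coat, dog, false, follow, had, man, move, often, pull, rice, ring, rise, sun, tall, then, us, village

20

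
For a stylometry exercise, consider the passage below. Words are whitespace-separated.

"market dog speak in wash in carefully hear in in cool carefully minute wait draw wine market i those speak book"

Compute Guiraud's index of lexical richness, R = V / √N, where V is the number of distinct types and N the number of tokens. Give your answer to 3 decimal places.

3.273

N = 21, V = 15.
√N = 4.582576
R = 15 / 4.582576 = 3.273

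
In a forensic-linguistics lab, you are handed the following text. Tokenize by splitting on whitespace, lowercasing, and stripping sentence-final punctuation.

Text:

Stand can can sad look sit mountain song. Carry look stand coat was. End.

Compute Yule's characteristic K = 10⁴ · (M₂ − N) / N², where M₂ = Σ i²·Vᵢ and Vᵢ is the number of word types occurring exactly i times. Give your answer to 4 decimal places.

306.1224

Frequencies: stand:2, can:2, look:2, sad:1, sit:1, mountain:1, song:1, carry:1, coat:1, was:1, end:1
N = 14. Frequency spectrum: V_1=8, V_2=3
M₂ = 1²·8 + 2²·3 = 20
K = 10000 × (20 − 14) / 14² = 306.1224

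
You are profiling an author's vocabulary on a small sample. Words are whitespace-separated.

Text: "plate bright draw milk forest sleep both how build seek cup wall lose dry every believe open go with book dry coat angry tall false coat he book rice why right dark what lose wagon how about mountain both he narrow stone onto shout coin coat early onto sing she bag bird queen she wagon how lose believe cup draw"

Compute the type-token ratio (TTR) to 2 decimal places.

N = 60 tokens, V = 44 types.
TTR = V / N = 44 / 60 = 0.73

0.73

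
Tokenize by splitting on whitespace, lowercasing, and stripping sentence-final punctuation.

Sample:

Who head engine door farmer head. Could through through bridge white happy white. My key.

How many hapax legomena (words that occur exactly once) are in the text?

9

Frequencies: head:2, through:2, white:2, who:1, engine:1, door:1, farmer:1, could:1, bridge:1, happy:1, my:1, key:1
Hapax (freq=1): bridge, could, door, engine, farmer, happy, key, my, who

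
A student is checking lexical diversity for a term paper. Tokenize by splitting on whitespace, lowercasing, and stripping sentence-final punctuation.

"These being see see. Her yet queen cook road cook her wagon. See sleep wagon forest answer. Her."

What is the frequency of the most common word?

3

Frequencies: see:3, her:3, cook:2, wagon:2, these:1, being:1, yet:1, queen:1, road:1, sleep:1, forest:1, answer:1
Most common: 'see' with frequency 3.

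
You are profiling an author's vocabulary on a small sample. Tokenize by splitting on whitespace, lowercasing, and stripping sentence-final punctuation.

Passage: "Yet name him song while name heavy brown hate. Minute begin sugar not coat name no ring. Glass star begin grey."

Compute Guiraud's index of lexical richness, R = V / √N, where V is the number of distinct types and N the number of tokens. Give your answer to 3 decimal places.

3.928

N = 21, V = 18.
√N = 4.582576
R = 18 / 4.582576 = 3.928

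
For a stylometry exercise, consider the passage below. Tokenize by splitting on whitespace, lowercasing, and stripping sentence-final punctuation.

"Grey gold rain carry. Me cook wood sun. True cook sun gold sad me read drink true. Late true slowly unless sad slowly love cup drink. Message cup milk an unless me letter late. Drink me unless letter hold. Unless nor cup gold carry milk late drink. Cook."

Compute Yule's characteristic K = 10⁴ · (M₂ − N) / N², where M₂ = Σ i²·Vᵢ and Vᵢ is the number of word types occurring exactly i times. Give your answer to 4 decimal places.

338.5417

Frequencies: me:4, drink:4, unless:4, gold:3, cook:3, true:3, late:3, cup:3, carry:2, sun:2, sad:2, slowly:2, milk:2, letter:2, grey:1, rain:1, wood:1, read:1, love:1, message:1, … (3 more, each freq 1)
N = 48. Frequency spectrum: V_1=9, V_2=6, V_3=5, V_4=3
M₂ = 1²·9 + 2²·6 + 3²·5 + 4²·3 = 126
K = 10000 × (126 − 48) / 48² = 338.5417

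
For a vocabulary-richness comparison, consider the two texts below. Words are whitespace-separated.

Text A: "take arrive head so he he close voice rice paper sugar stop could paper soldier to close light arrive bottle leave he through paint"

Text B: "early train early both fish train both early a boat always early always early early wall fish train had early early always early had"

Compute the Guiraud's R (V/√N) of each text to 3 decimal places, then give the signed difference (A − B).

2.041

A: V=19, N=24, R=3.878
B: V=9, N=24, R=1.837
Difference = 3.878 − 1.837 = 2.041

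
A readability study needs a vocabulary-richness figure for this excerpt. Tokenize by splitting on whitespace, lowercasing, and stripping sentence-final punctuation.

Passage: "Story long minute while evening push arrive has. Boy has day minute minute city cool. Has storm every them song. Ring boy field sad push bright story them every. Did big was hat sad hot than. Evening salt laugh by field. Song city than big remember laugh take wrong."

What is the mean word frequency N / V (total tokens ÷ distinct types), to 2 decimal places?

1.53

N = 49 tokens, V = 32 types.
Mean frequency = N / V = 49 / 32 = 1.53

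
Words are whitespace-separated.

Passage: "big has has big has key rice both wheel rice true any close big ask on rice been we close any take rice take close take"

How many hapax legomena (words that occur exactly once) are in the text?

Frequencies: rice:4, big:3, has:3, close:3, take:3, any:2, key:1, both:1, wheel:1, true:1, ask:1, on:1, been:1, we:1
Hapax (freq=1): ask, been, both, key, on, true, we, wheel

8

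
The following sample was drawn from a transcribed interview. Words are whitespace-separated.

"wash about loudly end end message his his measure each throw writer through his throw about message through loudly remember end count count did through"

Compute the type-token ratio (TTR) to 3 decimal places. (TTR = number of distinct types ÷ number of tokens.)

N = 25 tokens, V = 14 types.
TTR = V / N = 14 / 25 = 0.560

0.560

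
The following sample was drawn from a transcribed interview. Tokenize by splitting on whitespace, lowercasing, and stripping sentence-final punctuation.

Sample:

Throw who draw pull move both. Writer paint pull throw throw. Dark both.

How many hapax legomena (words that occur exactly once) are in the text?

Frequencies: throw:3, pull:2, both:2, who:1, draw:1, move:1, writer:1, paint:1, dark:1
Hapax (freq=1): dark, draw, move, paint, who, writer

6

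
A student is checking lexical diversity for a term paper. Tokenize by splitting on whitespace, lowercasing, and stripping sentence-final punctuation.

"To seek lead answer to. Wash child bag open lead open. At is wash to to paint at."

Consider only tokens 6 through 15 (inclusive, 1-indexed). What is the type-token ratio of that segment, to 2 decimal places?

Segment tokens 6–15: wash, child, bag, open, lead, open, at, is, wash, to
Segment N = 10, segment V = 8.
TTR = 8 / 10 = 0.80

0.80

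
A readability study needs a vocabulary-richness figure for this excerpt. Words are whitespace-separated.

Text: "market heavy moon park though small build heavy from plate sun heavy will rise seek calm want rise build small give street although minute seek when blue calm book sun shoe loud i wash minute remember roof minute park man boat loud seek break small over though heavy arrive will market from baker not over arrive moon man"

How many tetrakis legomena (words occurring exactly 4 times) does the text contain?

Frequencies: heavy:4, small:3, seek:3, minute:3, market:2, moon:2, park:2, though:2, build:2, from:2, sun:2, will:2, rise:2, calm:2, loud:2, man:2, over:2, arrive:2, plate:1, want:1, … (15 more, each freq 1)
Words with frequency 4: heavy

1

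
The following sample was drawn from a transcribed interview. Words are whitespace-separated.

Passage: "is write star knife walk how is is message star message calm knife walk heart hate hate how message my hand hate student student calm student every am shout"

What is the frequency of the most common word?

Frequencies: is:3, message:3, hate:3, student:3, star:2, knife:2, walk:2, how:2, calm:2, write:1, heart:1, my:1, hand:1, every:1, am:1, shout:1
Most common: 'is' with frequency 3.

3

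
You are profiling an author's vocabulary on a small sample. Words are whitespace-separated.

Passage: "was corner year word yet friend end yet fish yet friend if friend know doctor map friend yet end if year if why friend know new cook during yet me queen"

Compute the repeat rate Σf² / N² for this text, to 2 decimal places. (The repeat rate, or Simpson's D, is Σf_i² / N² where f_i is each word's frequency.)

Frequencies: yet:5, friend:5, if:3, year:2, end:2, know:2, was:1, corner:1, word:1, fish:1, doctor:1, map:1, why:1, new:1, cook:1, during:1, me:1, queen:1
Σf² = 83; N² = 961
Repeat rate = 83 / 961 = 0.09

0.09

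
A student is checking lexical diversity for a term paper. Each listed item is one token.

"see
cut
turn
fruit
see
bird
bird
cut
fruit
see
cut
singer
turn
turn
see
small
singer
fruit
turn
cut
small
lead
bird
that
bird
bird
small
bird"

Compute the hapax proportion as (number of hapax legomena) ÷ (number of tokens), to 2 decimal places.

Frequencies: bird:6, see:4, cut:4, turn:4, fruit:3, small:3, singer:2, lead:1, that:1
Hapax count = 2; token count = 28.
Ratio = 2 / 28 = 0.07

0.07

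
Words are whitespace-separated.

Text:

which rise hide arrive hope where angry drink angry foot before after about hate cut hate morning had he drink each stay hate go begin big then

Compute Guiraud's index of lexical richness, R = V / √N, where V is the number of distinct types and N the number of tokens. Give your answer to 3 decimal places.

4.426

N = 27, V = 23.
√N = 5.196152
R = 23 / 5.196152 = 4.426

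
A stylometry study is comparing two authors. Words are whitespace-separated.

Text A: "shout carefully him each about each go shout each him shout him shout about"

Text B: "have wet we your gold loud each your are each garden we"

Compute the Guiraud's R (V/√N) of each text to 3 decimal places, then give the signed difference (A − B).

-0.994

A: V=6, N=14, R=1.604
B: V=9, N=12, R=2.598
Difference = 1.604 − 2.598 = -0.994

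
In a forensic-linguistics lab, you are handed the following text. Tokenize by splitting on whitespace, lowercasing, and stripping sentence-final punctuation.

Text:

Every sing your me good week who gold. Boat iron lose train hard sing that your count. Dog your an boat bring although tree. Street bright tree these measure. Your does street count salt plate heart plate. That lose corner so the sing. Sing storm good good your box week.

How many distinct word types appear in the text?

33

Distinct types: {although, an, boat, box, bright, bring, corner, count, does, dog, every, gold, good, hard, heart, iron, lose, me, measure, plate, salt, sing, so, storm, street, that, the, these, train, tree, week, who, your}
V = 33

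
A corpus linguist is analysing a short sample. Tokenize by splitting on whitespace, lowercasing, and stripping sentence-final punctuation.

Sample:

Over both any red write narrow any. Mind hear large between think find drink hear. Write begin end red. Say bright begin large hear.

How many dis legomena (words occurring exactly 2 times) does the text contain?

Frequencies: hear:3, any:2, red:2, write:2, large:2, begin:2, over:1, both:1, narrow:1, mind:1, between:1, think:1, find:1, drink:1, end:1, say:1, bright:1
Words with frequency 2: any, begin, large, red, write

5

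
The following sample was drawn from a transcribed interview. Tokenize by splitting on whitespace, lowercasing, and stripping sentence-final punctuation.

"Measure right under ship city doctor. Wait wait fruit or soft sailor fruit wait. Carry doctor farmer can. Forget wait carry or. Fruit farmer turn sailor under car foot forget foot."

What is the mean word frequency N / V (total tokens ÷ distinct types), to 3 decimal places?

N = 31 tokens, V = 18 types.
Mean frequency = N / V = 31 / 18 = 1.722

1.722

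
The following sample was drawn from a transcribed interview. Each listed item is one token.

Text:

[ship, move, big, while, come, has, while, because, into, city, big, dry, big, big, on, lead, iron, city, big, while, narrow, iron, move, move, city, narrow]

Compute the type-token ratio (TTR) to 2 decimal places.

N = 26 tokens, V = 14 types.
TTR = V / N = 14 / 26 = 0.54

0.54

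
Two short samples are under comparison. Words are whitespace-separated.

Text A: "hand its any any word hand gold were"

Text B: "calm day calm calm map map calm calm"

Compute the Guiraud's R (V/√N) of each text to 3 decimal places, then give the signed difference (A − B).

1.060

A: V=6, N=8, R=2.121
B: V=3, N=8, R=1.061
Difference = 2.121 − 1.061 = 1.060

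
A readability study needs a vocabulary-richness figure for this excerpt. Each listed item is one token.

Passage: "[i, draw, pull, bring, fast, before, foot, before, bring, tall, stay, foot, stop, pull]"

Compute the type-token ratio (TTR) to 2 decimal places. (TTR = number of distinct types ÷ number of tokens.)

N = 14 tokens, V = 10 types.
TTR = V / N = 10 / 14 = 0.71

0.71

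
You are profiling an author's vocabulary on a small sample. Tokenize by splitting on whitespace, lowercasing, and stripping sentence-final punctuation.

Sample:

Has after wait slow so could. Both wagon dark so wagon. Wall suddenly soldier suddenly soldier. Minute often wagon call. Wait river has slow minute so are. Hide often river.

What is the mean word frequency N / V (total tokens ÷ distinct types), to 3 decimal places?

N = 30 tokens, V = 18 types.
Mean frequency = N / V = 30 / 18 = 1.667

1.667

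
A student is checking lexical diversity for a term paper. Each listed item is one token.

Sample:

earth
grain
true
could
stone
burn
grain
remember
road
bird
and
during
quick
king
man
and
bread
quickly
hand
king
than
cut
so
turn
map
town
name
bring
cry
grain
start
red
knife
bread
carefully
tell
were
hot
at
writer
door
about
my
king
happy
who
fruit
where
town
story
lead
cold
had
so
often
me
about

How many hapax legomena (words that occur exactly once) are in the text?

Frequencies: grain:3, king:3, and:2, bread:2, so:2, town:2, about:2, earth:1, true:1, could:1, stone:1, burn:1, remember:1, road:1, bird:1, during:1, quick:1, man:1, quickly:1, hand:1, … (28 more, each freq 1)
Hapax (freq=1): at, bird, bring, burn, carefully, cold, could, cry, cut, door, during, earth, fruit, had, hand, happy, hot, knife, lead, man, map, me, my, name, often, quick, quickly, red, remember, road, start, stone, story, tell, than, true, turn, were, where, who, writer

41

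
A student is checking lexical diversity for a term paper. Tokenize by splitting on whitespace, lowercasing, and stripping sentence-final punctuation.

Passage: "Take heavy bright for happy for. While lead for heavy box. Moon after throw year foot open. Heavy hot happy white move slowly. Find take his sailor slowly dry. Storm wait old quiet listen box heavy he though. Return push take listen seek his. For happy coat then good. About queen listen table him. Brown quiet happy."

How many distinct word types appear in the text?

Distinct types: {about, after, box, bright, brown, coat, dry, find, foot, for, good, happy, he, heavy, him, his, hot, lead, listen, moon, move, old, open, push, queen, quiet, return, sailor, seek, slowly, storm, table, take, then, though, throw, wait, while, white, year}
V = 40

40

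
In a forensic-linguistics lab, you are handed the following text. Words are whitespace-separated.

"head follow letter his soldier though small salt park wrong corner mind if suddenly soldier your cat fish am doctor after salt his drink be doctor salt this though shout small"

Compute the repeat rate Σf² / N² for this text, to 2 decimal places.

Frequencies: salt:3, his:2, soldier:2, though:2, small:2, doctor:2, head:1, follow:1, letter:1, park:1, wrong:1, corner:1, mind:1, if:1, suddenly:1, your:1, cat:1, fish:1, am:1, after:1, … (4 more, each freq 1)
Σf² = 47; N² = 961
Repeat rate = 47 / 961 = 0.05

0.05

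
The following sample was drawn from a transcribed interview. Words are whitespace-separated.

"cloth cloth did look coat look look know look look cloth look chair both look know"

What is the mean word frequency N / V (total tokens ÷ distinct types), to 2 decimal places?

N = 16 tokens, V = 7 types.
Mean frequency = N / V = 16 / 7 = 2.29

2.29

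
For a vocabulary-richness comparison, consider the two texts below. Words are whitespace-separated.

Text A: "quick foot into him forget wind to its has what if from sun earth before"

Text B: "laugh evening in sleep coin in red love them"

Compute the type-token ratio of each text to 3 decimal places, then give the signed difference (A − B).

TTR(A) = 15/15 = 1.000
TTR(B) = 8/9 = 0.889
Difference = 1.000 − 0.889 = 0.111

0.111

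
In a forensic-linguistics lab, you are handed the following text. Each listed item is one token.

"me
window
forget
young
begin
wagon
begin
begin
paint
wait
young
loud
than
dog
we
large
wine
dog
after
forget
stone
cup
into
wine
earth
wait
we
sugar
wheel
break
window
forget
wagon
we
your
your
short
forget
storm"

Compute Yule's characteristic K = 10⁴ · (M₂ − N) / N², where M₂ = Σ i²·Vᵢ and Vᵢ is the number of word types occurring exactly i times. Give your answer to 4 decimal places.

Frequencies: forget:4, begin:3, we:3, window:2, young:2, wagon:2, wait:2, dog:2, wine:2, your:2, me:1, paint:1, loud:1, than:1, large:1, after:1, stone:1, cup:1, into:1, earth:1, … (5 more, each freq 1)
N = 39. Frequency spectrum: V_1=15, V_2=7, V_3=2, V_4=1
M₂ = 1²·15 + 2²·7 + 3²·2 + 4²·1 = 77
K = 10000 × (77 − 39) / 39² = 249.8356

249.8356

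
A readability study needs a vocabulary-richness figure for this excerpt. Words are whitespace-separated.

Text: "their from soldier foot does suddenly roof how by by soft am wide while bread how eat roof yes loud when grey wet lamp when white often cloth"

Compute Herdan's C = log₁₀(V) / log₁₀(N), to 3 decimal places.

N = 28, V = 24.
log₁₀(V) = 1.380211, log₁₀(N) = 1.447158
C = 1.380211 / 1.447158 = 0.954

0.954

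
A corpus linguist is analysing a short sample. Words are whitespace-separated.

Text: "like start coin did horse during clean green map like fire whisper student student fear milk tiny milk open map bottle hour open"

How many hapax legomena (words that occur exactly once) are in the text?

Frequencies: like:2, map:2, student:2, milk:2, open:2, start:1, coin:1, did:1, horse:1, during:1, clean:1, green:1, fire:1, whisper:1, fear:1, tiny:1, bottle:1, hour:1
Hapax (freq=1): bottle, clean, coin, did, during, fear, fire, green, horse, hour, start, tiny, whisper

13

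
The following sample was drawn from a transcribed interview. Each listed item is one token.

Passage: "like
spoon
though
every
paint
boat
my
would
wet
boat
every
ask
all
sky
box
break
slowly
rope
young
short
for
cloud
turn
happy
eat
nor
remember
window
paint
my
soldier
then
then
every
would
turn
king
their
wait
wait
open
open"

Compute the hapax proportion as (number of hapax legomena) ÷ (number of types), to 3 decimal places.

0.719

Frequencies: every:3, paint:2, boat:2, my:2, would:2, turn:2, then:2, wait:2, open:2, like:1, spoon:1, though:1, wet:1, ask:1, all:1, sky:1, box:1, break:1, slowly:1, rope:1, … (12 more, each freq 1)
Hapax count = 23; type count = 32.
Ratio = 23 / 32 = 0.719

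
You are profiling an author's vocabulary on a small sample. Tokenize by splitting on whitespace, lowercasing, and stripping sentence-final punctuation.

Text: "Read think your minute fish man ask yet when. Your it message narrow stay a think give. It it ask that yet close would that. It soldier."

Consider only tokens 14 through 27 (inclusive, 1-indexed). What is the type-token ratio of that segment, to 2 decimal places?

0.79

Segment tokens 14–27: stay, a, think, give, it, it, ask, that, yet, close, would, that, it, soldier
Segment N = 14, segment V = 11.
TTR = 11 / 14 = 0.79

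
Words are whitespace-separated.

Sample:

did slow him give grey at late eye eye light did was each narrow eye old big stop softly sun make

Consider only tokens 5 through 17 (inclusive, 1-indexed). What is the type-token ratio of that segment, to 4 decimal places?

Segment tokens 5–17: grey, at, late, eye, eye, light, did, was, each, narrow, eye, old, big
Segment N = 13, segment V = 11.
TTR = 11 / 13 = 0.8462

0.8462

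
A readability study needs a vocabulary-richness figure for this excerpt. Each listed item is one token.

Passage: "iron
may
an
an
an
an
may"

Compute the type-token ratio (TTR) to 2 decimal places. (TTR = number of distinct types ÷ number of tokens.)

N = 7 tokens, V = 3 types.
TTR = V / N = 3 / 7 = 0.43

0.43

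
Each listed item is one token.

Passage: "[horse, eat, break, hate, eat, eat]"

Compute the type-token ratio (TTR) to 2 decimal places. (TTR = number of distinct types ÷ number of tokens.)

N = 6 tokens, V = 4 types.
TTR = V / N = 4 / 6 = 0.67

0.67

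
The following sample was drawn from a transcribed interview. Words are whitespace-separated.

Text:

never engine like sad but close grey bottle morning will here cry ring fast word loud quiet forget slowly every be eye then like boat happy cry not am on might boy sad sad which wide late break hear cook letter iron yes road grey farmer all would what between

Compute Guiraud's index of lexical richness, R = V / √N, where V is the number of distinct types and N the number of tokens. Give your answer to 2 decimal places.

N = 50, V = 45.
√N = 7.071068
R = 45 / 7.071068 = 6.36

6.36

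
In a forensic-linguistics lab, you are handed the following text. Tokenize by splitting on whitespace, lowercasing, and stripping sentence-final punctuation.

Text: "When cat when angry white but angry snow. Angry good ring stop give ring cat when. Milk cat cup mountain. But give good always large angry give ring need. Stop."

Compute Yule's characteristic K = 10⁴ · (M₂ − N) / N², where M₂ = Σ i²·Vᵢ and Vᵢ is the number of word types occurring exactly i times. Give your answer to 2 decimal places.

466.67

Frequencies: angry:4, when:3, cat:3, ring:3, give:3, but:2, good:2, stop:2, white:1, snow:1, milk:1, cup:1, mountain:1, always:1, large:1, need:1
N = 30. Frequency spectrum: V_1=8, V_2=3, V_3=4, V_4=1
M₂ = 1²·8 + 2²·3 + 3²·4 + 4²·1 = 72
K = 10000 × (72 − 30) / 30² = 466.67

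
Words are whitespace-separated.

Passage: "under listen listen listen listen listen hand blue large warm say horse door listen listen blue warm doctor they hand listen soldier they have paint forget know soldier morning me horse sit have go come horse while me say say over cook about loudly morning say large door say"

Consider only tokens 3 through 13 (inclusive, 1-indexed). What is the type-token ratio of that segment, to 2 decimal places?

0.73

Segment tokens 3–13: listen, listen, listen, listen, hand, blue, large, warm, say, horse, door
Segment N = 11, segment V = 8.
TTR = 8 / 11 = 0.73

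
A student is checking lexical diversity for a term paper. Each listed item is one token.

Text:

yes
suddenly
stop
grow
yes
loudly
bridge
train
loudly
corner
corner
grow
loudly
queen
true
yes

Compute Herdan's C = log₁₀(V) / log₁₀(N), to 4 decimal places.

N = 16, V = 10.
log₁₀(V) = 1.000000, log₁₀(N) = 1.204120
C = 1.000000 / 1.204120 = 0.8305

0.8305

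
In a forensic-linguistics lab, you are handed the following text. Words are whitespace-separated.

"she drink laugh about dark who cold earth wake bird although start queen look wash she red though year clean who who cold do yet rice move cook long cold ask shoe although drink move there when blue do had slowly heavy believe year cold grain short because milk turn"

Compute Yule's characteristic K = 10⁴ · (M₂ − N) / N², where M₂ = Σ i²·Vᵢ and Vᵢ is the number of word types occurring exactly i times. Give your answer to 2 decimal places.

Frequencies: cold:4, who:3, she:2, drink:2, although:2, year:2, do:2, move:2, laugh:1, about:1, dark:1, earth:1, wake:1, bird:1, start:1, queen:1, look:1, wash:1, red:1, though:1, … (19 more, each freq 1)
N = 50. Frequency spectrum: V_1=31, V_2=6, V_3=1, V_4=1
M₂ = 1²·31 + 2²·6 + 3²·1 + 4²·1 = 80
K = 10000 × (80 − 50) / 50² = 120.00

120.00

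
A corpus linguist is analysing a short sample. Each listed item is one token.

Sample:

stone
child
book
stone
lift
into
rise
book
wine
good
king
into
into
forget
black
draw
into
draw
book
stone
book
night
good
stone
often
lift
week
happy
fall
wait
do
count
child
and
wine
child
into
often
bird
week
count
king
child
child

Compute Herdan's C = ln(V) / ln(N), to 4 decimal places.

0.8168

N = 44, V = 22.
ln(V) = 3.091042, ln(N) = 3.784190
C = 3.091042 / 3.784190 = 0.8168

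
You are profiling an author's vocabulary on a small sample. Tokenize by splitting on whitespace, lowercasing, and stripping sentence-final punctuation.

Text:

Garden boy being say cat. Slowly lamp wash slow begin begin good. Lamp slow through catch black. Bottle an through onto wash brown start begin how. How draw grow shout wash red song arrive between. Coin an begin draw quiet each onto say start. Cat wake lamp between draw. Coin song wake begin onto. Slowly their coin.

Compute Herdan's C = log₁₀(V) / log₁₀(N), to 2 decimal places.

0.86

N = 57, V = 32.
log₁₀(V) = 1.505150, log₁₀(N) = 1.755875
C = 1.505150 / 1.755875 = 0.86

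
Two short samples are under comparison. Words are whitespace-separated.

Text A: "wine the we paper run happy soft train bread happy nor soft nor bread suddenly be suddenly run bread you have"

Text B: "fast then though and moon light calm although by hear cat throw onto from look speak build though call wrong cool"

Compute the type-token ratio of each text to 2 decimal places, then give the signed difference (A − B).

-0.28

TTR(A) = 14/21 = 0.67
TTR(B) = 20/21 = 0.95
Difference = 0.67 − 0.95 = -0.28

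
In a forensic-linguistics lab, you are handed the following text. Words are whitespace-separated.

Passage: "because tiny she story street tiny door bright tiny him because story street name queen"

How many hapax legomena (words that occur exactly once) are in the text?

Frequencies: tiny:3, because:2, story:2, street:2, she:1, door:1, bright:1, him:1, name:1, queen:1
Hapax (freq=1): bright, door, him, name, queen, she

6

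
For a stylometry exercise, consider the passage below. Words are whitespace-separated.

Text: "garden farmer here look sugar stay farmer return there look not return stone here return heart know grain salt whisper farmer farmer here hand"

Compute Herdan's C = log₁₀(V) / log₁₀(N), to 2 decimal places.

N = 24, V = 16.
log₁₀(V) = 1.204120, log₁₀(N) = 1.380211
C = 1.204120 / 1.380211 = 0.87

0.87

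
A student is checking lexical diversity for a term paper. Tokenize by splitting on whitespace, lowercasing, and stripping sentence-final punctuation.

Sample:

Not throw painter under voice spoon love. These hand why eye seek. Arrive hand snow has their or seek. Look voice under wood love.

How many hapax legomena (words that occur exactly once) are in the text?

Frequencies: under:2, voice:2, love:2, hand:2, seek:2, not:1, throw:1, painter:1, spoon:1, these:1, why:1, eye:1, arrive:1, snow:1, has:1, their:1, or:1, look:1, wood:1
Hapax (freq=1): arrive, eye, has, look, not, or, painter, snow, spoon, their, these, throw, why, wood

14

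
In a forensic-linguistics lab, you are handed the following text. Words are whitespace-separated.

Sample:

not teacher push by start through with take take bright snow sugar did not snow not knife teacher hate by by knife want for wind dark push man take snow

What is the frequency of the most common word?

3

Frequencies: not:3, by:3, take:3, snow:3, teacher:2, push:2, knife:2, start:1, through:1, with:1, bright:1, sugar:1, did:1, hate:1, want:1, for:1, wind:1, dark:1, man:1
Most common: 'not' with frequency 3.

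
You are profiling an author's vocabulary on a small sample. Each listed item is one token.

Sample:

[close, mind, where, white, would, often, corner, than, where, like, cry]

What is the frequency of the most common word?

Frequencies: where:2, close:1, mind:1, white:1, would:1, often:1, corner:1, than:1, like:1, cry:1
Most common: 'where' with frequency 2.

2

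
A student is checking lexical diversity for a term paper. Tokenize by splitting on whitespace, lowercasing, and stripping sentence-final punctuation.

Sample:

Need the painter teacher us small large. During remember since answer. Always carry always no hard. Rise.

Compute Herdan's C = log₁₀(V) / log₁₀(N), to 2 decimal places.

N = 17, V = 16.
log₁₀(V) = 1.204120, log₁₀(N) = 1.230449
C = 1.204120 / 1.230449 = 0.98

0.98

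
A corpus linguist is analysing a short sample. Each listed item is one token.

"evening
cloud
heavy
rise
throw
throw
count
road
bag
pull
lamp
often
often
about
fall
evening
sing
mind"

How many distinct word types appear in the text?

15

Distinct types: {about, bag, cloud, count, evening, fall, heavy, lamp, mind, often, pull, rise, road, sing, throw}
V = 15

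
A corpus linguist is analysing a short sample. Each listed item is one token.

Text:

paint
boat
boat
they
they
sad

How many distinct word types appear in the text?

4

Distinct types: {boat, paint, sad, they}
V = 4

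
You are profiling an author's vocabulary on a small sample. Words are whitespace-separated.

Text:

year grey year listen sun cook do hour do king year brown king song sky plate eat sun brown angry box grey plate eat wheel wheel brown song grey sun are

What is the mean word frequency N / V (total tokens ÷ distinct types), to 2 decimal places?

1.82

N = 31 tokens, V = 17 types.
Mean frequency = N / V = 31 / 17 = 1.82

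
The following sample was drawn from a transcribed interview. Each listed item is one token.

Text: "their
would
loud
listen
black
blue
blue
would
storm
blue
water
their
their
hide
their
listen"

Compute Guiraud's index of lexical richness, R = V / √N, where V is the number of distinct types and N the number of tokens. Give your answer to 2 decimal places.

2.25

N = 16, V = 9.
√N = 4.000000
R = 9 / 4.000000 = 2.25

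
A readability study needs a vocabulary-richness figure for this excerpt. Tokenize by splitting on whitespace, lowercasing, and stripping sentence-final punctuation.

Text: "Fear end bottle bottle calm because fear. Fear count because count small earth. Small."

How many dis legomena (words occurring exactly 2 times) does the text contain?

Frequencies: fear:3, bottle:2, because:2, count:2, small:2, end:1, calm:1, earth:1
Words with frequency 2: because, bottle, count, small

4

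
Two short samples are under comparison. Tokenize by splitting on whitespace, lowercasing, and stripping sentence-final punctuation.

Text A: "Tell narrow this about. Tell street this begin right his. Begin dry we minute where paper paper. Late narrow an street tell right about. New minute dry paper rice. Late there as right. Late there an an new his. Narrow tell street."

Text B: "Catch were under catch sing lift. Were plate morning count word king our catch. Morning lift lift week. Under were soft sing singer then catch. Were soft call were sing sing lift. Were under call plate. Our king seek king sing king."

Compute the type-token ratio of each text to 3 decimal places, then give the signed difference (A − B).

0.047

TTR(A) = 19/42 = 0.452
TTR(B) = 17/42 = 0.405
Difference = 0.452 − 0.405 = 0.047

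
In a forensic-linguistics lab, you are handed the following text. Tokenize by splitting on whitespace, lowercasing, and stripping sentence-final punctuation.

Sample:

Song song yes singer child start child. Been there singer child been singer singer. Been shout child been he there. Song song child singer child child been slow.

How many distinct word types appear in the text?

10

Distinct types: {been, child, he, shout, singer, slow, song, start, there, yes}
V = 10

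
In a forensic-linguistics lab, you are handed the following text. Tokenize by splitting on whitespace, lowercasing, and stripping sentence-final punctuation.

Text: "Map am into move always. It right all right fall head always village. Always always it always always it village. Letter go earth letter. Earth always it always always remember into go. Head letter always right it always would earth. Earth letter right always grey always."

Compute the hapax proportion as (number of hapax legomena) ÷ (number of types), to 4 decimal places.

Frequencies: always:13, it:5, right:4, letter:4, earth:4, into:2, head:2, village:2, go:2, map:1, am:1, move:1, all:1, fall:1, remember:1, would:1, grey:1
Hapax count = 8; type count = 17.
Ratio = 8 / 17 = 0.4706

0.4706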